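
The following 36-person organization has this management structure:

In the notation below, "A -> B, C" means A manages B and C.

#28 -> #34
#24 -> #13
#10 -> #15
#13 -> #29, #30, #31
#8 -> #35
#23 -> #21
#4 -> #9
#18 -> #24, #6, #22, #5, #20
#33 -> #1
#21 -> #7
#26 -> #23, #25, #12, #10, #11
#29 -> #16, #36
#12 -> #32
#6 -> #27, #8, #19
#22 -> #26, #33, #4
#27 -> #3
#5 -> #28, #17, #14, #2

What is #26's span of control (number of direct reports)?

#26 directly manages #23, #25, #12, #10, #11. That is 5 direct reports.

5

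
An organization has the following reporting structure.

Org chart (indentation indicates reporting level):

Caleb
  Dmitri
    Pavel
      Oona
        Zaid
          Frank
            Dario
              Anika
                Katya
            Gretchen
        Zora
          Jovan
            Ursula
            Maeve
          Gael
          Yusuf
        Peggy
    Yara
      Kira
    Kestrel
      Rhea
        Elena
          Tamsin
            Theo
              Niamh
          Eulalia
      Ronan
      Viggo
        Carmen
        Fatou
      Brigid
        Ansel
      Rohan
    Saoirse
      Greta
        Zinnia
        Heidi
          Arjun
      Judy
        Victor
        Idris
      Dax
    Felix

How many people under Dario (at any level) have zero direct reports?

The only person in Dario's organization with no one reporting to them is Katya. That is 1.

1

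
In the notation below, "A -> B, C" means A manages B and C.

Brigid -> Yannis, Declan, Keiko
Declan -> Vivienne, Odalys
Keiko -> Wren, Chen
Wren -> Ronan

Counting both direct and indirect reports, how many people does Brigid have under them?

8

Brigid directly manages Yannis, Declan, Keiko. Yannis has no reports. Under Declan: Odalys, Vivienne (2). Under Keiko: Chen, Wren, Ronan (3). So Brigid's organization is 3 direct reports plus everyone under them: 1 + 3 + 4 = 8.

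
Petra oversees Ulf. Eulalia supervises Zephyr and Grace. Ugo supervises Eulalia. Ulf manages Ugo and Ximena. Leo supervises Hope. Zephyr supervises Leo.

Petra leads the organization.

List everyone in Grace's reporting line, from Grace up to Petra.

Grace reports to Eulalia. Eulalia reports to Ugo. Ugo reports to Ulf. Ulf reports to Petra. Petra is at the top.

Grace -> Eulalia -> Ugo -> Ulf -> Petra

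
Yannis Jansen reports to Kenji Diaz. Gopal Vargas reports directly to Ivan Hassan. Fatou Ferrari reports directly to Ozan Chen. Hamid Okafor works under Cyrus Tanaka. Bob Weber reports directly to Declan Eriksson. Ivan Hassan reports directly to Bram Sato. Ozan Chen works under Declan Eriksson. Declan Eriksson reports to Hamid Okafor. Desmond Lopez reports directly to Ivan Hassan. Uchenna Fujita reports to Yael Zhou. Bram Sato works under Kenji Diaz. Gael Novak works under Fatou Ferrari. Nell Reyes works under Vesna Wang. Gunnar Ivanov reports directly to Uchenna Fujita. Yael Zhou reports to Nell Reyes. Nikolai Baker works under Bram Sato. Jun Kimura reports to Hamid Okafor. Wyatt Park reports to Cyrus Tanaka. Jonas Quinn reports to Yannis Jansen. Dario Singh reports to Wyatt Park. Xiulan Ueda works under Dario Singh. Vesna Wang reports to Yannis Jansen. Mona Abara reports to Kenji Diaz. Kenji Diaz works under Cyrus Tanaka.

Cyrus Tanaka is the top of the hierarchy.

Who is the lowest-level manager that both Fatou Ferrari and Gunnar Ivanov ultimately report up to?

Cyrus Tanaka

Fatou Ferrari's chain of managers is Ozan Chen, Declan Eriksson, Hamid Okafor, Cyrus Tanaka. Gunnar Ivanov's chain of managers is Uchenna Fujita, Yael Zhou, Nell Reyes, Vesna Wang, Yannis Jansen, Kenji Diaz, Cyrus Tanaka. The first manager that appears in both chains is Cyrus Tanaka.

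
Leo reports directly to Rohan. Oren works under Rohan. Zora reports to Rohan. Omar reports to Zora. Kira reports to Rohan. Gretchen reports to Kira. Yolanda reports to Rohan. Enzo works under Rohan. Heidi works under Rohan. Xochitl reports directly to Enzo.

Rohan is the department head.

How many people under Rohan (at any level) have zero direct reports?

The people in Rohan's organization with no one reporting to them are Heidi, Xochitl, Yolanda, Gretchen, Omar, Oren, Leo. That is 7.

7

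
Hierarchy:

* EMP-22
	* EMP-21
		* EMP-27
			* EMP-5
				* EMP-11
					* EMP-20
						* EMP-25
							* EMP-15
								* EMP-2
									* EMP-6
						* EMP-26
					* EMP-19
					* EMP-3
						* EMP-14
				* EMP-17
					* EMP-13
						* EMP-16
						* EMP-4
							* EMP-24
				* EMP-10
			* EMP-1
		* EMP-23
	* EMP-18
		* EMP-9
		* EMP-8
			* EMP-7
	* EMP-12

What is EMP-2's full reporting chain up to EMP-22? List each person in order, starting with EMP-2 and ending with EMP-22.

EMP-2 -> EMP-15 -> EMP-25 -> EMP-20 -> EMP-11 -> EMP-5 -> EMP-27 -> EMP-21 -> EMP-22

EMP-2 reports to EMP-15. EMP-15 reports to EMP-25. EMP-25 reports to EMP-20. EMP-20 reports to EMP-11. EMP-11 reports to EMP-5. EMP-5 reports to EMP-27. EMP-27 reports to EMP-21. EMP-21 reports to EMP-22. EMP-22 is at the top.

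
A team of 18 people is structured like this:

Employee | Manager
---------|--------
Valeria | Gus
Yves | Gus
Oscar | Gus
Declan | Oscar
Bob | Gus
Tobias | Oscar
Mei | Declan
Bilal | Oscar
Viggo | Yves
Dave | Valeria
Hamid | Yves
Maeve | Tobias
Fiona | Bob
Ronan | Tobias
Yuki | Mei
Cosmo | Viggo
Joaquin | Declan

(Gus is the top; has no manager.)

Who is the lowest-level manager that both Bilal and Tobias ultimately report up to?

Oscar

Bilal's chain of managers is Oscar, Gus. Tobias's chain of managers is Oscar, Gus. The first manager that appears in both chains is Oscar.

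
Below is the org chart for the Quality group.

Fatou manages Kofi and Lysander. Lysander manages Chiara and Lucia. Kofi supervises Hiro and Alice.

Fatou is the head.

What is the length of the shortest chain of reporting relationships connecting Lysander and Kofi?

2

Lysander is 1 level below Fatou, and Kofi is 1 level below Fatou (their lowest common manager). The shortest path runs up from Lysander to Fatou and back down to Kofi: 1 + 1 = 2 links.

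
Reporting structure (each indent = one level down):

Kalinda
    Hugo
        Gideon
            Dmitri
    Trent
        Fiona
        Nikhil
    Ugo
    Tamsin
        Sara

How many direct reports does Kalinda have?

Kalinda directly manages Hugo, Trent, Ugo, Tamsin. That is 4 direct reports.

4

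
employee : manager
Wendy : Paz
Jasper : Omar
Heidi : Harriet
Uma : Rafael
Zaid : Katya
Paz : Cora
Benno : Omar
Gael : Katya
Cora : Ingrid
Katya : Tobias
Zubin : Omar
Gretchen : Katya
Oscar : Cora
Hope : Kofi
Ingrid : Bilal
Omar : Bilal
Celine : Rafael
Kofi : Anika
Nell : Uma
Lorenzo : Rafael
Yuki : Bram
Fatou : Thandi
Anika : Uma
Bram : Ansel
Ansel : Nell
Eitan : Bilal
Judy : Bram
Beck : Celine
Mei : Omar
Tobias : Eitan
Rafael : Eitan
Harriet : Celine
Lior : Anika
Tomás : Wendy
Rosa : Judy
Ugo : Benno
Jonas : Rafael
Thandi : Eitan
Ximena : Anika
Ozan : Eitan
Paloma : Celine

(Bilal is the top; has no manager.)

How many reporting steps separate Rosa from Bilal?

8

Chain from Rosa up to Bilal: Rosa → Judy → Bram → Ansel → Nell → Uma → Rafael → Eitan → Bilal. That is 8 steps up, so Rosa is 8 levels below Bilal.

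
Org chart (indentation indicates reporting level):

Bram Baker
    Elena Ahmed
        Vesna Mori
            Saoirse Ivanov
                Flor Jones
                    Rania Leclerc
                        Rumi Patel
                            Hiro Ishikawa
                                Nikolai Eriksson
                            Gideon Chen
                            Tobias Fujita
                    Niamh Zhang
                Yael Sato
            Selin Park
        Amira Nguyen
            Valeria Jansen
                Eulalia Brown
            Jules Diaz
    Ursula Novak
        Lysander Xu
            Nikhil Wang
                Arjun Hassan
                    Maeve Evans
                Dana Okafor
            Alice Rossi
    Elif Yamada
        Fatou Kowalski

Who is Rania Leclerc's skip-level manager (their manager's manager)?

Rania Leclerc reports to Flor Jones, and Flor Jones reports to Saoirse Ivanov. So Rania Leclerc's skip-level manager is Saoirse Ivanov.

Saoirse Ivanov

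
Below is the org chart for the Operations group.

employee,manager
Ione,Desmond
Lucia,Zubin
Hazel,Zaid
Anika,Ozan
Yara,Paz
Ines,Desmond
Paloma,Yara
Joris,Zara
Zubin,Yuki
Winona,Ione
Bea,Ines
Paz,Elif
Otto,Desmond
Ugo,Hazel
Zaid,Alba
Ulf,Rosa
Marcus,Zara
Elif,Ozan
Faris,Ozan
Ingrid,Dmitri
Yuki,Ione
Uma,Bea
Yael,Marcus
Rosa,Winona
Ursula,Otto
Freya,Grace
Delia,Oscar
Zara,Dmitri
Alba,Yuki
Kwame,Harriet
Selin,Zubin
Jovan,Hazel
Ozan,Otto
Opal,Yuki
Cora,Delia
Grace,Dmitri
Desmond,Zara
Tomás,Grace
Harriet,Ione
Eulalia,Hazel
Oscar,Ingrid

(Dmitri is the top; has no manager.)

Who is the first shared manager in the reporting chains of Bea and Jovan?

Desmond

Bea's chain of managers is Ines, Desmond, Zara, Dmitri. Jovan's chain of managers is Hazel, Zaid, Alba, Yuki, Ione, Desmond, Zara, Dmitri. The first manager that appears in both chains is Desmond.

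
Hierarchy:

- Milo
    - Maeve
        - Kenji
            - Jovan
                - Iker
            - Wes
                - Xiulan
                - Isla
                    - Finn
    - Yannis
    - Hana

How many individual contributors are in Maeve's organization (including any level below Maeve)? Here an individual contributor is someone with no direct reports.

The people in Maeve's organization with no one reporting to them are Finn, Xiulan, Iker. That is 3.

3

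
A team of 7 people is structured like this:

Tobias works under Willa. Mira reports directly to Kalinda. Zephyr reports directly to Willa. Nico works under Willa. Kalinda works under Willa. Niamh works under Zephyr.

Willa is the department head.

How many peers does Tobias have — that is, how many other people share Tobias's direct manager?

Tobias reports to Willa. Willa's other direct reports are Zephyr, Kalinda, Nico — 3 peers.

3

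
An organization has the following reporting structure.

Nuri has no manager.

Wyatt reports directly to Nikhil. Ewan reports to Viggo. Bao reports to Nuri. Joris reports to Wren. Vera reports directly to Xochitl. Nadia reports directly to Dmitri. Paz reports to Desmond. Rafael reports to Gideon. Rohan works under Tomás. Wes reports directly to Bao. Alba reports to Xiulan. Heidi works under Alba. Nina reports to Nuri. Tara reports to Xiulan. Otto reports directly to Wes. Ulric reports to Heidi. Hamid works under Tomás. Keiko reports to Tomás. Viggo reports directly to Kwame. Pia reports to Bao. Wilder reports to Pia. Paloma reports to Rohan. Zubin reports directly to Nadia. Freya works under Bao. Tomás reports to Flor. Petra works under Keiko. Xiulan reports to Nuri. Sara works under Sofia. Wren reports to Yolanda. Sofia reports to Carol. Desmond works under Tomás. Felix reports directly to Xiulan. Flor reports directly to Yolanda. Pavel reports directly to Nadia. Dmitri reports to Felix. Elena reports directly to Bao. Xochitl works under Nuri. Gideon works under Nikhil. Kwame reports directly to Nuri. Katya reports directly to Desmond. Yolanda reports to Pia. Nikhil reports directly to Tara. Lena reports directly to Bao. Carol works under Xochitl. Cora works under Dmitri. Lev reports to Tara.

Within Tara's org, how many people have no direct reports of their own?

3

The people in Tara's organization with no one reporting to them are Lev, Wyatt, Rafael. That is 3.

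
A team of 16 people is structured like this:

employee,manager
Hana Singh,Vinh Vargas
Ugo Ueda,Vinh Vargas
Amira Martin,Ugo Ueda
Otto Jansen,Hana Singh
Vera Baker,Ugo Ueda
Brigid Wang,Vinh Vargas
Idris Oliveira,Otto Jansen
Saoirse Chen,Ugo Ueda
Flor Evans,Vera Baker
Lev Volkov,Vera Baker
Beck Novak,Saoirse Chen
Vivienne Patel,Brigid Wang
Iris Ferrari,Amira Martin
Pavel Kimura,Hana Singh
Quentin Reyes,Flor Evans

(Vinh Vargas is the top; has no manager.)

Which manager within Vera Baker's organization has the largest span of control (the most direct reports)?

Direct-report counts within Vera Baker's organization: Vera Baker has 2; Flor Evans has 1. The largest is 2, held by Vera Baker.

Vera Baker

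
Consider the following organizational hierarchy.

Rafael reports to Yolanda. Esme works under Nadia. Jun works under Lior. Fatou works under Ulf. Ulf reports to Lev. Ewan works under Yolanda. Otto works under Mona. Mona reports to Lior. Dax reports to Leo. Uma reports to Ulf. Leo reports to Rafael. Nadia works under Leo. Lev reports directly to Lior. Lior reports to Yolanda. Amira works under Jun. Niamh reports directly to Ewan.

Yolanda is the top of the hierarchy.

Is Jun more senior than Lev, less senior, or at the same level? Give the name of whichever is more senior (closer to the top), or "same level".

same level

Both Jun and Lev are 2 levels below Yolanda.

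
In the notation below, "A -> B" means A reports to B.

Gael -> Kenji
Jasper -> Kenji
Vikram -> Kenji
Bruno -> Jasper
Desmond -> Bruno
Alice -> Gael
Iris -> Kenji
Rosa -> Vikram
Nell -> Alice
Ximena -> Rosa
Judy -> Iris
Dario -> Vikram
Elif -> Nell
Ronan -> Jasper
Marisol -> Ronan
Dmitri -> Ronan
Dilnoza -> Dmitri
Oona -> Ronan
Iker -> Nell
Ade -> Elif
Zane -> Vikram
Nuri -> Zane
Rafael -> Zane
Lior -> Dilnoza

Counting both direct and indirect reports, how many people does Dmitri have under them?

2

Dmitri directly manages Dilnoza. Under Dilnoza: Lior (1). That's 2 in total.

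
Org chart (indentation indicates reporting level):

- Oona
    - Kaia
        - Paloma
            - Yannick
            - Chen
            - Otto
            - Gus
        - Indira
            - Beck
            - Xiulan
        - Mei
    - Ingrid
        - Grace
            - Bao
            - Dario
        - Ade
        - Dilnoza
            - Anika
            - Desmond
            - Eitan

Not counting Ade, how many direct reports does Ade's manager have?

Ade reports to Ingrid. Ingrid's other direct reports are Grace, Dilnoza — 2 peers.

2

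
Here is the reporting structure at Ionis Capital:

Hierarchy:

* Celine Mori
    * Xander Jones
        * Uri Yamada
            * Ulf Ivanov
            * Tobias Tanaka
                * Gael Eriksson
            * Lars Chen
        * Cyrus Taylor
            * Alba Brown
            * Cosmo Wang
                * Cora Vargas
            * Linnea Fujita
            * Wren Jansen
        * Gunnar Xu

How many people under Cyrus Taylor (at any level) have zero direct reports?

4

The people in Cyrus Taylor's organization with no one reporting to them are Wren Jansen, Linnea Fujita, Cora Vargas, Alba Brown. That is 4.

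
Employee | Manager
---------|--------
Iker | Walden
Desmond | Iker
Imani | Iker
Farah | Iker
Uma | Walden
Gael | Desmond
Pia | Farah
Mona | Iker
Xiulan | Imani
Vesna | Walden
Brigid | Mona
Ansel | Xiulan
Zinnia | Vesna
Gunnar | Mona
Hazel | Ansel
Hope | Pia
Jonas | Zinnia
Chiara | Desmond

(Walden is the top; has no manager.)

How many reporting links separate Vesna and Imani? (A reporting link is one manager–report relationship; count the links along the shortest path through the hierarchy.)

Vesna is 1 level below Walden, and Imani is 2 levels below Walden (their lowest common manager). The shortest path runs up from Vesna to Walden and back down to Imani: 1 + 2 = 3 links.

3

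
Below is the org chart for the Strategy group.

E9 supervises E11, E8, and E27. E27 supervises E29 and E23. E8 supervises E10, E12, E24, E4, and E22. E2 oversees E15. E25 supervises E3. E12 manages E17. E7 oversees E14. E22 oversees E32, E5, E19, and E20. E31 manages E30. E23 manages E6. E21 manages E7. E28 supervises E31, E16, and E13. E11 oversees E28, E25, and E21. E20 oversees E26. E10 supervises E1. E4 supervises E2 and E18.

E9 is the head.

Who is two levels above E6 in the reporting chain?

E27

E6 reports to E23, and E23 reports to E27. So E6's skip-level manager is E27.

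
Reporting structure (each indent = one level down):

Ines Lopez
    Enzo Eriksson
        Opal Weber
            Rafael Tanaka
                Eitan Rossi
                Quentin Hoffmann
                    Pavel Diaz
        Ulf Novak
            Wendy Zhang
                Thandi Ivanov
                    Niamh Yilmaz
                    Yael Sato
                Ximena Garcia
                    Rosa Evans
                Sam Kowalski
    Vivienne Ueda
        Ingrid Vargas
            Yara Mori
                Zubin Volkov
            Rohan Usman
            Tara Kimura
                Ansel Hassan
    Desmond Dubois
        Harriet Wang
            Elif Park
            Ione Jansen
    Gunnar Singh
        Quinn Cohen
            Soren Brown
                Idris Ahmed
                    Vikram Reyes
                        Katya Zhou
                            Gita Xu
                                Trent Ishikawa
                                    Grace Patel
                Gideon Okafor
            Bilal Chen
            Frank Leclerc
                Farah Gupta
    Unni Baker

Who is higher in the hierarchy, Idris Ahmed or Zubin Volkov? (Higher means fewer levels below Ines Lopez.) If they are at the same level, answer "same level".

same level

Both Idris Ahmed and Zubin Volkov are 4 levels below Ines Lopez.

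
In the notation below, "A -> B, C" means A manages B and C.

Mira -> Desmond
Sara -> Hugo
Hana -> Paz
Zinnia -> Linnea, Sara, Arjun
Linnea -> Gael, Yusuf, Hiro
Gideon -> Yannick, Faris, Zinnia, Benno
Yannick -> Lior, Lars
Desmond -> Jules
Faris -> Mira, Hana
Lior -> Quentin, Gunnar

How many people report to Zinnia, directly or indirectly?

Zinnia directly manages Linnea, Sara, Arjun. Under Linnea: Hiro, Yusuf, Gael (3). Under Sara: Hugo (1). Arjun has no reports. So Zinnia's organization is 3 direct reports plus everyone under them: 4 + 2 + 1 = 7.

7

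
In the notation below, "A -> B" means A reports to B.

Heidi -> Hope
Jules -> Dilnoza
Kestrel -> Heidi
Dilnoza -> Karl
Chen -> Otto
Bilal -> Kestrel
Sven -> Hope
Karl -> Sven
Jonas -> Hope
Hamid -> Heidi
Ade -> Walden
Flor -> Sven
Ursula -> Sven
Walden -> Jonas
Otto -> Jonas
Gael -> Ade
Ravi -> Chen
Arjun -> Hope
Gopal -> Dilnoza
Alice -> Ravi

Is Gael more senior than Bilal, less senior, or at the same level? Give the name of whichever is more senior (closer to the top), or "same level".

Bilal

Gael is 4 levels below Hope; Bilal is 3. Bilal is higher.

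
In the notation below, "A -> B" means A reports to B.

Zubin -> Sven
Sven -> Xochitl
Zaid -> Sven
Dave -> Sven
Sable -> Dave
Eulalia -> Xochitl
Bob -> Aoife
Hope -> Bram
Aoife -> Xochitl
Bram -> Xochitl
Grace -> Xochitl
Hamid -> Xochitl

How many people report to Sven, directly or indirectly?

4

Sven directly manages Dave, Zaid, Zubin. Under Dave: Sable (1). Zaid has no reports. Zubin has no reports. So Sven's organization is 3 direct reports plus everyone under them: 2 + 1 + 1 = 4.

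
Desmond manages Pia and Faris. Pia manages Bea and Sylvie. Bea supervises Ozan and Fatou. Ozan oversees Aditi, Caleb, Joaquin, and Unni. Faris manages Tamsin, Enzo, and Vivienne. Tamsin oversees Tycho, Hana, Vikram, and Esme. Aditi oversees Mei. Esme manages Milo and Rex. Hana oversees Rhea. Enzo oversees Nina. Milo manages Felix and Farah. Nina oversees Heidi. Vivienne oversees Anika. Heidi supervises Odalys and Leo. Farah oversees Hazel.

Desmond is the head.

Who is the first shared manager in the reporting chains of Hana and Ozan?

Hana's chain of managers is Tamsin, Faris, Desmond. Ozan's chain of managers is Bea, Pia, Desmond. The first manager that appears in both chains is Desmond.

Desmond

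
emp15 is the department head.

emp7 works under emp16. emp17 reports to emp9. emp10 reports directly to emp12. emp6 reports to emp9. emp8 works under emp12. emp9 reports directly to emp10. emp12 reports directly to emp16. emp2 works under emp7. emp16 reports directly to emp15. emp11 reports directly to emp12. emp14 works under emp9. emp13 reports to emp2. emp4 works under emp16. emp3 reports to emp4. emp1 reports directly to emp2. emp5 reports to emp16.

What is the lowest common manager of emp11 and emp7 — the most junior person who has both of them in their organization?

emp16

emp11's chain of managers is emp12, emp16, emp15. emp7's chain of managers is emp16, emp15. The first manager that appears in both chains is emp16.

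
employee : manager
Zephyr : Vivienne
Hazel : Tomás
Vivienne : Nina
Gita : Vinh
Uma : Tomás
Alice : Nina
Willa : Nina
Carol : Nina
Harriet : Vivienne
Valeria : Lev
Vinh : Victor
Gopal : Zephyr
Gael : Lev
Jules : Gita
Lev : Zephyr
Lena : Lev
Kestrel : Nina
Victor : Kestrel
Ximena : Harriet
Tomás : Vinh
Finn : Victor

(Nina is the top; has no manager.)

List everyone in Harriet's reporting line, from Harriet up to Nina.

Harriet -> Vivienne -> Nina

Harriet reports to Vivienne. Vivienne reports to Nina. Nina is at the top.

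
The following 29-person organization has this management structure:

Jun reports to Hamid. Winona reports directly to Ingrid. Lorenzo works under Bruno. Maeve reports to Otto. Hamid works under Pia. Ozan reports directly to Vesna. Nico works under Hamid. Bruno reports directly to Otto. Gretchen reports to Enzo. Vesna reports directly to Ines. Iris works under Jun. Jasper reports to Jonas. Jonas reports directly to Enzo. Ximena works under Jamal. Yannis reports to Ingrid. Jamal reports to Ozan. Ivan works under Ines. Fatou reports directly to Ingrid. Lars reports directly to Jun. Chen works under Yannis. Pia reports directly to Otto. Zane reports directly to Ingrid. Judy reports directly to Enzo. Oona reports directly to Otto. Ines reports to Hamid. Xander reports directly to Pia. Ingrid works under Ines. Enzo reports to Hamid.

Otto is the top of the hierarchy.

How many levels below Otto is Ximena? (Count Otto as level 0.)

Chain from Ximena up to Otto: Ximena → Jamal → Ozan → Vesna → Ines → Hamid → Pia → Otto. That is 7 steps up, so Ximena is 7 levels below Otto.

7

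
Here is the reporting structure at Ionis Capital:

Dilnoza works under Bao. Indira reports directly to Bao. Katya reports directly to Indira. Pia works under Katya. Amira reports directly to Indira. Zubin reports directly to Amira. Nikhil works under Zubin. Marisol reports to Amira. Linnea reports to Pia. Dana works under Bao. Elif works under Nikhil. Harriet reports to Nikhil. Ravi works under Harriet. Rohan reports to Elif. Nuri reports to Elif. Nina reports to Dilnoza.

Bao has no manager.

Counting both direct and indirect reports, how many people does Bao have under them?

16

Bao directly manages Dilnoza, Indira, Dana. Under Dilnoza: Nina (1). Under Indira: Amira, Marisol, Zubin, Nikhil, Harriet, Ravi, Elif, Nuri, Rohan, Katya, Pia, Linnea (12). Dana has no reports. So Bao's organization is 3 direct reports plus everyone under them: 2 + 13 + 1 = 16.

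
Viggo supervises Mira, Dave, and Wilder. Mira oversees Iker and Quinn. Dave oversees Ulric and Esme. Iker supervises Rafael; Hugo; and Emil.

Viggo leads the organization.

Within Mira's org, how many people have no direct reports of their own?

4

The people in Mira's organization with no one reporting to them are Quinn, Emil, Hugo, Rafael. That is 4.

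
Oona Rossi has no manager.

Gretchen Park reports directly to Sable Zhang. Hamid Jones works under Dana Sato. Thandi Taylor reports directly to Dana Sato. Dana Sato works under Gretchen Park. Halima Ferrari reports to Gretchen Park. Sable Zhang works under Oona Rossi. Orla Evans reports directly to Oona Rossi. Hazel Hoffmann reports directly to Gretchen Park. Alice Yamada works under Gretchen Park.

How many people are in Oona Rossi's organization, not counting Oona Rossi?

9

Oona Rossi directly manages Sable Zhang, Orla Evans. Under Sable Zhang: Gretchen Park, Hazel Hoffmann, Halima Ferrari, Alice Yamada, Dana Sato, Hamid Jones, Thandi Taylor (7). Orla Evans has no reports. So Oona Rossi's organization is 2 direct reports plus everyone under them: 8 + 1 = 9.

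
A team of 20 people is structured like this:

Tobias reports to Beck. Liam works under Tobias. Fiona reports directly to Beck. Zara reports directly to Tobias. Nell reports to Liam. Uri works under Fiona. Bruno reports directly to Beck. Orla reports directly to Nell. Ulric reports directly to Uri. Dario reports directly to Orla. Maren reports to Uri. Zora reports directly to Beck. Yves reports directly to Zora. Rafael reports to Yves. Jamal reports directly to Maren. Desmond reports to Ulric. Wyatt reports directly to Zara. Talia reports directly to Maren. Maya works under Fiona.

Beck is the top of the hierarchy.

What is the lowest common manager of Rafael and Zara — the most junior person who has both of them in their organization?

Rafael's chain of managers is Yves, Zora, Beck. Zara's chain of managers is Tobias, Beck. The first manager that appears in both chains is Beck.

Beck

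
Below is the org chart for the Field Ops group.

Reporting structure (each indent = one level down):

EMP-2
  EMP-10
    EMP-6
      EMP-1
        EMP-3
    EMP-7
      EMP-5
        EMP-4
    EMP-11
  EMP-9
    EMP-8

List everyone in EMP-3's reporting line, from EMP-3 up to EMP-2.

EMP-3 reports to EMP-1. EMP-1 reports to EMP-6. EMP-6 reports to EMP-10. EMP-10 reports to EMP-2. EMP-2 is at the top.

EMP-3 -> EMP-1 -> EMP-6 -> EMP-10 -> EMP-2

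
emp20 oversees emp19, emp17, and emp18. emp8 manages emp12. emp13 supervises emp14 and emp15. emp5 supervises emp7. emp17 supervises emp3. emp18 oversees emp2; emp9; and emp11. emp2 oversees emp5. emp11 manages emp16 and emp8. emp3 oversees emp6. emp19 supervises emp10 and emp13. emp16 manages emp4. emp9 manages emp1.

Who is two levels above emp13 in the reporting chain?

emp13 reports to emp19, and emp19 reports to emp20. So emp13's skip-level manager is emp20.

emp20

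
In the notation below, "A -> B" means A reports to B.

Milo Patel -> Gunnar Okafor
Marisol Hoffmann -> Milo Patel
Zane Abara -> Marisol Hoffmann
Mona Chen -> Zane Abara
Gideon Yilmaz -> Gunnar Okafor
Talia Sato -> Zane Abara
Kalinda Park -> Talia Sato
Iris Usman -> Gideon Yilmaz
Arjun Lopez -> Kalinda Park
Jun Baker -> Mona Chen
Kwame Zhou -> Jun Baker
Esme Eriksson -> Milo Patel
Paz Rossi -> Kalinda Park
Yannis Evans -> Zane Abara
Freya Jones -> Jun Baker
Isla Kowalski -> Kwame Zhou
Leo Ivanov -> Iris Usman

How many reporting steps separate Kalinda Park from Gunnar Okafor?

5

Chain from Kalinda Park up to Gunnar Okafor: Kalinda Park → Talia Sato → Zane Abara → Marisol Hoffmann → Milo Patel → Gunnar Okafor. That is 5 steps up, so Kalinda Park is 5 levels below Gunnar Okafor.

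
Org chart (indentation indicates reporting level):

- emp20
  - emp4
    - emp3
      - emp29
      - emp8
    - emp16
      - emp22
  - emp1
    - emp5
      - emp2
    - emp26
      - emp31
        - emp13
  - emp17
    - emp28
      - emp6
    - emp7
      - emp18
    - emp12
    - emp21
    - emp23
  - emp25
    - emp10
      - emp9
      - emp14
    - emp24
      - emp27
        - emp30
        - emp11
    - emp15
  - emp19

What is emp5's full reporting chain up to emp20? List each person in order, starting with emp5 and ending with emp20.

emp5 reports to emp1. emp1 reports to emp20. emp20 is at the top.

emp5 -> emp1 -> emp20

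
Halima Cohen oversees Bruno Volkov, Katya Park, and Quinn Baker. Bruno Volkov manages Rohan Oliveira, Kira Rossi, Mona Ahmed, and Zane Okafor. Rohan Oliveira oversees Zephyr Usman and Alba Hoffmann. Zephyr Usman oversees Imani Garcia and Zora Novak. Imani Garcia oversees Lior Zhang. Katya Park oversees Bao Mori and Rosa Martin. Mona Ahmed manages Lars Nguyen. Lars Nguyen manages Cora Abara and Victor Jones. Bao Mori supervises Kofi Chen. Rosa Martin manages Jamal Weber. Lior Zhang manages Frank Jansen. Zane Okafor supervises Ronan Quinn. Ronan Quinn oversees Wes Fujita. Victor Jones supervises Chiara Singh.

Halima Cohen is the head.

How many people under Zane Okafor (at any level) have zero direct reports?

1

The only person in Zane Okafor's organization with no one reporting to them is Wes Fujita. That is 1.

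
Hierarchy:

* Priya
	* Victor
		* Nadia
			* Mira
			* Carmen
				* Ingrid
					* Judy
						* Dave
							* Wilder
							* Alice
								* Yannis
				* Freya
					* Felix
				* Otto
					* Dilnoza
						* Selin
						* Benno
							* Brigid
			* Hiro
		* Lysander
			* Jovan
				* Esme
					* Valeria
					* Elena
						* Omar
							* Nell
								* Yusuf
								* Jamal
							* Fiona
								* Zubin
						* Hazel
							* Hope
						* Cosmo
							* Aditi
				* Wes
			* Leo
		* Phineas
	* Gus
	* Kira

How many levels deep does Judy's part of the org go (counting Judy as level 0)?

The longest chain under Judy runs Judy → Dave → Alice → Yannis, which is 3 levels below Judy.

3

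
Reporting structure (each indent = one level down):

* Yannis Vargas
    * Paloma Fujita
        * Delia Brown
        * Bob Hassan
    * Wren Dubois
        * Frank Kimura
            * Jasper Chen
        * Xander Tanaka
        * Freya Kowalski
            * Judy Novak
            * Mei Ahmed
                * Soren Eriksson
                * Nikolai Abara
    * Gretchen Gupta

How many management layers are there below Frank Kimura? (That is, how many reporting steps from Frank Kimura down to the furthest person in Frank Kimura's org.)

The longest chain under Frank Kimura runs Frank Kimura → Jasper Chen, which is 1 level below Frank Kimura.

1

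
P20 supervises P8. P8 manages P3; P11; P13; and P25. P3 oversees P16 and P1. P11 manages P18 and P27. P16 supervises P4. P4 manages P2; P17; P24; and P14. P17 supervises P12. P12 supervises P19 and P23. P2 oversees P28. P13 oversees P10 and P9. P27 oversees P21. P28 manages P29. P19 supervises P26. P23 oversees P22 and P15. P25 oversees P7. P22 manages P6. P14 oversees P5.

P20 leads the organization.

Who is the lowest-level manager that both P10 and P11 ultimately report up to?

P10's chain of managers is P13, P8, P20. P11's chain of managers is P8, P20. The first manager that appears in both chains is P8.

P8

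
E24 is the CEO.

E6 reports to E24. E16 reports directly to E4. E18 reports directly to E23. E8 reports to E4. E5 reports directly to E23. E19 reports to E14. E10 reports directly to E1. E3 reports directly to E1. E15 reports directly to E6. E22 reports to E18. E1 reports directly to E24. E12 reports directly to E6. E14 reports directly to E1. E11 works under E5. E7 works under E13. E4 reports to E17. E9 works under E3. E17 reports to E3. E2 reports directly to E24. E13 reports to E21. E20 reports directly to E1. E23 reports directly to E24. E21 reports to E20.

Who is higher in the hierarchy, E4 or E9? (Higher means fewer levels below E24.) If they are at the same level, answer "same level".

E4 is 4 levels below E24; E9 is 3. E9 is higher.

E9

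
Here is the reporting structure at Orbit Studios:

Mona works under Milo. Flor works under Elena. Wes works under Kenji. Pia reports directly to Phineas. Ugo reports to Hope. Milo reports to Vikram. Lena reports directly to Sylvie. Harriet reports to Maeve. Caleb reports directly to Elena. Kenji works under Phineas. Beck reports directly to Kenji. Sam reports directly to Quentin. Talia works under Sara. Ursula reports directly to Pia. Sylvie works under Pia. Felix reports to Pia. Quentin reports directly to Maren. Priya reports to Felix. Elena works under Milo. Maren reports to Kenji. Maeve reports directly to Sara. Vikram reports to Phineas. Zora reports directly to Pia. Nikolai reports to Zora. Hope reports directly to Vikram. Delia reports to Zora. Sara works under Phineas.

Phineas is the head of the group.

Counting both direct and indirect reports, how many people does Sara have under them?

Sara directly manages Maeve, Talia. Under Maeve: Harriet (1). Talia has no reports. So Sara's organization is 2 direct reports plus everyone under them: 2 + 1 = 3.

3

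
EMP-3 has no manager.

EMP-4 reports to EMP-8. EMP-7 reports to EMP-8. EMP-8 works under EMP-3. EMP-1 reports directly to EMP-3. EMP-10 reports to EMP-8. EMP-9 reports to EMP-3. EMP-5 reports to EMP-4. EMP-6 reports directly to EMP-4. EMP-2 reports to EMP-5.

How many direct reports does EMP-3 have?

3

EMP-3 directly manages EMP-8, EMP-1, EMP-9. That is 3 direct reports.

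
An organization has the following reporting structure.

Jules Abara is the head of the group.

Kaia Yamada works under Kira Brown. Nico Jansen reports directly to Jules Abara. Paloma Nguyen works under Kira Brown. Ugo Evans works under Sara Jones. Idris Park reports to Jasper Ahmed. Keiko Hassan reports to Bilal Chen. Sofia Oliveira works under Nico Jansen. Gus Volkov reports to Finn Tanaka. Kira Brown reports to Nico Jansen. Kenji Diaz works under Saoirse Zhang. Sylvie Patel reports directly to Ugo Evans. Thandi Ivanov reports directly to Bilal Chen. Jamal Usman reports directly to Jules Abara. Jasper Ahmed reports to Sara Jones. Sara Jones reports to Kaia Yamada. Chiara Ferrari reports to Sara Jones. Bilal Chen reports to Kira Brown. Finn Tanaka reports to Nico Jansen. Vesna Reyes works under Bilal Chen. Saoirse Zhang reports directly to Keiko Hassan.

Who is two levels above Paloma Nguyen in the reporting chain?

Nico Jansen

Paloma Nguyen reports to Kira Brown, and Kira Brown reports to Nico Jansen. So Paloma Nguyen's skip-level manager is Nico Jansen.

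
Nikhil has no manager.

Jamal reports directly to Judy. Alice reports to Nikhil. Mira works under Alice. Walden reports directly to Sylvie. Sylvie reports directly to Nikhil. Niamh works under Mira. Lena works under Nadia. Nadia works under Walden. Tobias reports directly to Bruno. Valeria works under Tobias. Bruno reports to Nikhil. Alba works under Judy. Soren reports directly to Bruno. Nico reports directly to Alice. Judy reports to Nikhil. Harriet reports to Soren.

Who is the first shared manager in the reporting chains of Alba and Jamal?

Alba's chain of managers is Judy, Nikhil. Jamal's chain of managers is Judy, Nikhil. The first manager that appears in both chains is Judy.

Judy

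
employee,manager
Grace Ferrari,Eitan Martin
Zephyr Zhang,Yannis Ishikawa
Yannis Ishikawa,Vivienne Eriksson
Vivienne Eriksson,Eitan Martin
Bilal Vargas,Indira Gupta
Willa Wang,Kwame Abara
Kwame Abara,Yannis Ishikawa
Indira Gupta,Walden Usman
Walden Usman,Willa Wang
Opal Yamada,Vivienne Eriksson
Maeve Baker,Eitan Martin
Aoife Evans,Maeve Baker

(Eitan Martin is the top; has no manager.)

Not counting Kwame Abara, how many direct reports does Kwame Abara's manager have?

1

Kwame Abara reports to Yannis Ishikawa. Yannis Ishikawa's other direct reports are Zephyr Zhang — 1 peer.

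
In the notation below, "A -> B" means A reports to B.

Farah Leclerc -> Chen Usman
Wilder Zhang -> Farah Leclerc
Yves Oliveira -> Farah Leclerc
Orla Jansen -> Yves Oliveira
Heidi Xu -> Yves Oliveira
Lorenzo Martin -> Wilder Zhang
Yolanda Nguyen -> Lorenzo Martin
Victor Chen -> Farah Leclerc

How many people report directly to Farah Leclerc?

3

Farah Leclerc directly manages Wilder Zhang, Yves Oliveira, Victor Chen. That is 3 direct reports.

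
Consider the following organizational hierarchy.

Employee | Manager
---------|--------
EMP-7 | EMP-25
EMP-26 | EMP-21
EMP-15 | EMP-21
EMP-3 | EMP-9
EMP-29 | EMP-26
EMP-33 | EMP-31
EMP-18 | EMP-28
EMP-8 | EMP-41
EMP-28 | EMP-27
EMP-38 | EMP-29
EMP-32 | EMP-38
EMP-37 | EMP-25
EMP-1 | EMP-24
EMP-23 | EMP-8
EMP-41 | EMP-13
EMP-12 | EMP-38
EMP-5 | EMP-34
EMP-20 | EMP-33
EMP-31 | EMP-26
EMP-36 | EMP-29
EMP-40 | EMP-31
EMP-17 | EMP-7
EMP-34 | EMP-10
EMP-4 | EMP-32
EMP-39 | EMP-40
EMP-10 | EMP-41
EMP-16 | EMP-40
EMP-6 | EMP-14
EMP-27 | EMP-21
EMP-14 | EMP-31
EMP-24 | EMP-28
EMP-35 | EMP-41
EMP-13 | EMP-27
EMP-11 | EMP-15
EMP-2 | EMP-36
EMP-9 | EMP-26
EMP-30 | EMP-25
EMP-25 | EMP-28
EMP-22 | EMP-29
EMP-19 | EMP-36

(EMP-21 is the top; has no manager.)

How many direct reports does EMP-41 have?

EMP-41 directly manages EMP-10, EMP-8, EMP-35. That is 3 direct reports.

3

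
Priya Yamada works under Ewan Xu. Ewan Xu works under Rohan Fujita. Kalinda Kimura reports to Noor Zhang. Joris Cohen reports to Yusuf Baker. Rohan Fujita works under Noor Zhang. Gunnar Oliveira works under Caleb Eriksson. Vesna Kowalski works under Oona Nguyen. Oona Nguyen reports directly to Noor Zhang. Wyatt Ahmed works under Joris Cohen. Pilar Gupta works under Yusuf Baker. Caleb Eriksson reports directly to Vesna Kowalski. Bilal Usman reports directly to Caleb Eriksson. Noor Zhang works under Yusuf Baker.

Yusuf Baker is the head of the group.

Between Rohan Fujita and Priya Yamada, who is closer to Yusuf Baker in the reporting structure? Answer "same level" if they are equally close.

Rohan Fujita is 2 levels below Yusuf Baker; Priya Yamada is 4. Rohan Fujita is higher.

Rohan Fujita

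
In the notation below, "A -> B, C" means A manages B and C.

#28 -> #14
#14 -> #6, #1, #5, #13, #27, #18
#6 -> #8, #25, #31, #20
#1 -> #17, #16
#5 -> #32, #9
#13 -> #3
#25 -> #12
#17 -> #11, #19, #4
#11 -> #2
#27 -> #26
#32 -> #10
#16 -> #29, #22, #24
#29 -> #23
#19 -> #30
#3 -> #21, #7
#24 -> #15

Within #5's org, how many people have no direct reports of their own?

2

The people in #5's organization with no one reporting to them are #9, #10. That is 2.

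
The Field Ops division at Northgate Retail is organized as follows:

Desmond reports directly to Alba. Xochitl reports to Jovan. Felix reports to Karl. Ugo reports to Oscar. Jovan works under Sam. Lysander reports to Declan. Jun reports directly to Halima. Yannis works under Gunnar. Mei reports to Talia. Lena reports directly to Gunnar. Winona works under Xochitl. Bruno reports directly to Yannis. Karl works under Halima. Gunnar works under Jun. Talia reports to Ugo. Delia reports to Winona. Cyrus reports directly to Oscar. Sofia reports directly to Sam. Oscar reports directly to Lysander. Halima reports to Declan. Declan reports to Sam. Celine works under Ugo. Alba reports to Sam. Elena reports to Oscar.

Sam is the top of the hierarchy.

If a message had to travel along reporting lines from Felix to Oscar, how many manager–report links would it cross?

Felix is 3 levels below Declan, and Oscar is 2 levels below Declan (their lowest common manager). The shortest path runs up from Felix to Declan and back down to Oscar: 3 + 2 = 5 links.

5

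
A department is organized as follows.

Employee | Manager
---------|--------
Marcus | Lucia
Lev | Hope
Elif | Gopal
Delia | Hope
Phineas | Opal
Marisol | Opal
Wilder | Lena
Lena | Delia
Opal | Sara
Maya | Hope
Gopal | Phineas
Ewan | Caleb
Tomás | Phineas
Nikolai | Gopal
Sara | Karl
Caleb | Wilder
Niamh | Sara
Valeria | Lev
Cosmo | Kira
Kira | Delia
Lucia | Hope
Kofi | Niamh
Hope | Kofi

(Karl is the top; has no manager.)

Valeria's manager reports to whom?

Hope

Valeria reports to Lev, and Lev reports to Hope. So Valeria's skip-level manager is Hope.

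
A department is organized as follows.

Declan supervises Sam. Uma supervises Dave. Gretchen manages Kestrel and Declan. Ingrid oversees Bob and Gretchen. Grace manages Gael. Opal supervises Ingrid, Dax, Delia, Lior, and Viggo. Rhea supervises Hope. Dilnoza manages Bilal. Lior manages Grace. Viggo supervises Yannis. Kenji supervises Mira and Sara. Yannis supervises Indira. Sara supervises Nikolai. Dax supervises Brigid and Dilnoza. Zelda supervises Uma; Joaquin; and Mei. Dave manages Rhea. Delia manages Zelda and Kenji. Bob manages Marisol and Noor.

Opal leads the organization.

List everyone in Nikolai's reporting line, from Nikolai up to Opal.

Nikolai -> Sara -> Kenji -> Delia -> Opal

Nikolai reports to Sara. Sara reports to Kenji. Kenji reports to Delia. Delia reports to Opal. Opal is at the top.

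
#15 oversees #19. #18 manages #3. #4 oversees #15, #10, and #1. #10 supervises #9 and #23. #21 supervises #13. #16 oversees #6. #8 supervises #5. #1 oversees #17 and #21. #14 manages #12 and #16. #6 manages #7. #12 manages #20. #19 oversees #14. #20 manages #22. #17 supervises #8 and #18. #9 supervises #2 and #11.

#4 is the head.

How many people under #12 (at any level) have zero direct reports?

1

The only person in #12's organization with no one reporting to them is #22. That is 1.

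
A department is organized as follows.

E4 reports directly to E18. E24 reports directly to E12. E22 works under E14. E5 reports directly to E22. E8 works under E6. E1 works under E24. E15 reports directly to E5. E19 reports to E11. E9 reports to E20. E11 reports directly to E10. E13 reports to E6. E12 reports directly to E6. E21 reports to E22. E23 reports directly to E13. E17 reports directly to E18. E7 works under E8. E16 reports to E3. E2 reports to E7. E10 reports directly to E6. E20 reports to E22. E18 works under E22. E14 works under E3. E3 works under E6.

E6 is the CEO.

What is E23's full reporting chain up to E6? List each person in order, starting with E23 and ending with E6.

E23 -> E13 -> E6

E23 reports to E13. E13 reports to E6. E6 is at the top.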